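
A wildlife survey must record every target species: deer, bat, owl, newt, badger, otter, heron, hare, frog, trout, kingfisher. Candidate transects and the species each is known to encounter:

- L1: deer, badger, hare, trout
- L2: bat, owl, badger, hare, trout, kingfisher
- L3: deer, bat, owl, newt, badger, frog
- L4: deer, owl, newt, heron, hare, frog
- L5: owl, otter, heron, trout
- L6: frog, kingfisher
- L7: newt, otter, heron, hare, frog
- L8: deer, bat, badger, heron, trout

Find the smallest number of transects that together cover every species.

L1, L2, L7 together cover {deer, bat, owl, newt, badger, otter, heron, hare, frog, trout, kingfisher} — every species.
No 2 of the 8 transects cover everything (all 28 pairs fall short), so 3 is minimum.

3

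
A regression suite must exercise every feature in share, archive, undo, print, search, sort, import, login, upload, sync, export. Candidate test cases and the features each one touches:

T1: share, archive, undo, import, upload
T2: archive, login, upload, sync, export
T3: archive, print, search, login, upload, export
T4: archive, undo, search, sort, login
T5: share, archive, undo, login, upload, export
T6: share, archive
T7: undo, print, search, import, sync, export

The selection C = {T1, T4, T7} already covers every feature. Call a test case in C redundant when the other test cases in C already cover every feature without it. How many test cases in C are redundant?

Drop T1: share, upload uncovered — not redundant.
Drop T4: sort, login uncovered — not redundant.
Drop T7: print, sync, export uncovered — not redundant.
None of the test cases in C is redundant.

0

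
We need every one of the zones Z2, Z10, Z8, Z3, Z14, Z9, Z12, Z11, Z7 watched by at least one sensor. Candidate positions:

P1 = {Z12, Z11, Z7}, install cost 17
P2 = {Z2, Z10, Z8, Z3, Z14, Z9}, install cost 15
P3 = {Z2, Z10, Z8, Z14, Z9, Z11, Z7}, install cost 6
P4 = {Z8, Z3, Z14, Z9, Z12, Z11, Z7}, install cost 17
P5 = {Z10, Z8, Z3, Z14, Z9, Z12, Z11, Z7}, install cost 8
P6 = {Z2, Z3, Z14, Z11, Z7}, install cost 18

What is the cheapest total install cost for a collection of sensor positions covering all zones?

14

P3, P5 cover every zone at install cost 6 + 8 = 14.
Any cover uses at least 2 sensor positions; among all covering selections none totals below 14.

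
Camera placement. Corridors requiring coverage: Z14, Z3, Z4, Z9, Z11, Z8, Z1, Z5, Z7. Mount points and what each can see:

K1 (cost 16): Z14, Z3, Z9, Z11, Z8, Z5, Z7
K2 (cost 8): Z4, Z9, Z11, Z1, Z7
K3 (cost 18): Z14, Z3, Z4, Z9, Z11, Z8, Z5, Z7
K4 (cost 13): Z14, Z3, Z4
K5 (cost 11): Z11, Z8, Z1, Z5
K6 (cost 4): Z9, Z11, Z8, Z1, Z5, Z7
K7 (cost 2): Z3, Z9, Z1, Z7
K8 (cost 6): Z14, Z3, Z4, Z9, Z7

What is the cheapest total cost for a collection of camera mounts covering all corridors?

K6, K8 cover every corridor at cost 4 + 6 = 10.
Any cover uses at least 2 camera mounts; among all covering selections none totals below 10.
Greedy by coverage-per-cost would pick K7, K6, K8 for 12 — worse than the optimum 10.

10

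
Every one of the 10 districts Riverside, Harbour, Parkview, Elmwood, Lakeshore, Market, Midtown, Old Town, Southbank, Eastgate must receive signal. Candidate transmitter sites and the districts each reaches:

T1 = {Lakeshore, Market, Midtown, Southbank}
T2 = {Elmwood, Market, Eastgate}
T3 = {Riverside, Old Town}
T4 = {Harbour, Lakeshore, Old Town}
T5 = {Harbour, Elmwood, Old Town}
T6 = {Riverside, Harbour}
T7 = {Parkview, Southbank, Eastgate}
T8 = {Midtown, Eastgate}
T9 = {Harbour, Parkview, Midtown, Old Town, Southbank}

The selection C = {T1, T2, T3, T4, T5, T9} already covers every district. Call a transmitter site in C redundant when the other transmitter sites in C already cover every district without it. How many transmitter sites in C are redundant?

3

Drop T1: the rest still cover every district — redundant.
Drop T2: Eastgate uncovered — not redundant.
Drop T3: Riverside uncovered — not redundant.
Drop T4: the rest still cover every district — redundant.
Drop T5: the rest still cover every district — redundant.
Drop T9: Parkview uncovered — not redundant.
3 redundant: T1, T4, T5.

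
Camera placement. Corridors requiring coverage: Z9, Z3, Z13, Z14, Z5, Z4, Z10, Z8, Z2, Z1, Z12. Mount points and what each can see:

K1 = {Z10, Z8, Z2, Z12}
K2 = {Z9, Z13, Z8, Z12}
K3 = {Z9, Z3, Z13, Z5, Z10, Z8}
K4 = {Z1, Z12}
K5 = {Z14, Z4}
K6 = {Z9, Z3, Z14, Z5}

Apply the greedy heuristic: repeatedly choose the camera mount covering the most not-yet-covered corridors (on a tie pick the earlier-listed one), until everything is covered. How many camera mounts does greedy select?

Pick 1: K3 covers 6 new corridors (Z9, Z3, Z13, Z5, Z10, Z8).
Pick 2: K1 covers 2 new corridors (Z2, Z12).
Pick 3: K5 covers 2 new corridors (Z14, Z4).
Pick 4: K4 covers 1 new corridors (Z1).
Greedy uses 4 camera mounts.

4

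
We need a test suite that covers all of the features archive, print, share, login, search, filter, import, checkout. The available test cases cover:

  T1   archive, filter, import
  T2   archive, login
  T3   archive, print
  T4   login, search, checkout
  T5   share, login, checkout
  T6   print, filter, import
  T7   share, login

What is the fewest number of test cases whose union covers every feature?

4

T1, T3, T4, T5 together cover {archive, print, share, login, search, filter, import, checkout} — every feature.
No 3 of the 7 test cases cover everything (all 35 triples fall short), so 4 is minimum.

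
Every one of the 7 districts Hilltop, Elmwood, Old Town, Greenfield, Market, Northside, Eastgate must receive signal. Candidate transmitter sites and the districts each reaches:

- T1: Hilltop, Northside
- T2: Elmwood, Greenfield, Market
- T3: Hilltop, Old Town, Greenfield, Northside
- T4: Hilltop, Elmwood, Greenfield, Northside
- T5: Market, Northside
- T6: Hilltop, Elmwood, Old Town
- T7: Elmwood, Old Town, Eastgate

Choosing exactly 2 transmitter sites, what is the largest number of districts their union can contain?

6

Choosing T2, T3 covers {Hilltop, Elmwood, Old Town, Greenfield, Market, Northside} — 6 districts.
No choice of 2 transmitter sites does better; here Eastgate is left uncovered.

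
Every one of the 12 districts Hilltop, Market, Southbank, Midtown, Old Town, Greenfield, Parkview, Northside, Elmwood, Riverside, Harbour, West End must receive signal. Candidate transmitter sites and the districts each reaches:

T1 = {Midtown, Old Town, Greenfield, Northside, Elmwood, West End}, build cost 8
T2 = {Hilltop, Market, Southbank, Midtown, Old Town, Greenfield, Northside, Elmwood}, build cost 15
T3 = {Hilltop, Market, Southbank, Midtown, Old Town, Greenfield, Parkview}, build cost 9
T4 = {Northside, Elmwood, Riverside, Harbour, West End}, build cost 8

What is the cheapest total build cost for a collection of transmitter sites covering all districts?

T3, T4 cover every district at build cost 9 + 8 = 17.
Any cover uses at least 2 transmitter sites; among all covering selections none totals below 17.

17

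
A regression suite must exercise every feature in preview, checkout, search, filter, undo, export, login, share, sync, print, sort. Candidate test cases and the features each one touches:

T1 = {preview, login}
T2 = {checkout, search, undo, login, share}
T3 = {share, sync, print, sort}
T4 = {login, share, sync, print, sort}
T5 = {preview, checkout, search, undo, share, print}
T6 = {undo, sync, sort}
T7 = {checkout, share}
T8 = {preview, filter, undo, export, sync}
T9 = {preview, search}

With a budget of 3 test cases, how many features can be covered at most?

Choosing T2, T3, T8 covers {preview, checkout, search, filter, undo, export, login, share, sync, print, sort} — 11 features.
That is all 11 features.

11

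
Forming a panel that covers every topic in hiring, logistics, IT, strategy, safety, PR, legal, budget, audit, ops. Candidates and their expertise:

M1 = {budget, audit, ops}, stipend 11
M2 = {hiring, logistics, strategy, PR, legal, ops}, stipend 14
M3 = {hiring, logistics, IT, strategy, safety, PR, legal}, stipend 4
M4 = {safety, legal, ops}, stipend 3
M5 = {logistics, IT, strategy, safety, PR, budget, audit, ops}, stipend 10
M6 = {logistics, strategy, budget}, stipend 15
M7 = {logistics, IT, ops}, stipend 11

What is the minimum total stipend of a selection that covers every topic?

M3, M5 cover every topic at stipend 4 + 10 = 14.
Any cover uses at least 2 members; among all covering selections none totals below 14.

14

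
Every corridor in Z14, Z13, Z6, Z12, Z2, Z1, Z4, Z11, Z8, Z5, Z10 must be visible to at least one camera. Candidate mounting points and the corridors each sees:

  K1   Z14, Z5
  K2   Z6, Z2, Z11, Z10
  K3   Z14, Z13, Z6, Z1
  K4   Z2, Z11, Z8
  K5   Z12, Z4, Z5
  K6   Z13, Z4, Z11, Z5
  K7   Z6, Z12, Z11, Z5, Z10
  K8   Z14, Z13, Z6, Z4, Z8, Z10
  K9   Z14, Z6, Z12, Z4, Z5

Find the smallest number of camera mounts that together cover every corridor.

K2, K3, K4, K5 together cover {Z14, Z13, Z6, Z12, Z2, Z1, Z4, Z11, Z8, Z5, Z10} — every corridor.
No 3 of the 9 camera mounts cover everything (all 84 triples fall short), so 4 is minimum.

4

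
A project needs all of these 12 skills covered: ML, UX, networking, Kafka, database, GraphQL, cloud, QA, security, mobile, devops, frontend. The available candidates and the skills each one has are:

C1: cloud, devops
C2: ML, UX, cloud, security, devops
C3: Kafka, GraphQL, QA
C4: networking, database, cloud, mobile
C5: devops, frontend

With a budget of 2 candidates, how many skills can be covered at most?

8

Choosing C2, C3 covers {ML, UX, Kafka, GraphQL, cloud, QA, security, devops} — 8 skills.
No choice of 2 candidates does better; here networking, database, mobile, frontend are left uncovered.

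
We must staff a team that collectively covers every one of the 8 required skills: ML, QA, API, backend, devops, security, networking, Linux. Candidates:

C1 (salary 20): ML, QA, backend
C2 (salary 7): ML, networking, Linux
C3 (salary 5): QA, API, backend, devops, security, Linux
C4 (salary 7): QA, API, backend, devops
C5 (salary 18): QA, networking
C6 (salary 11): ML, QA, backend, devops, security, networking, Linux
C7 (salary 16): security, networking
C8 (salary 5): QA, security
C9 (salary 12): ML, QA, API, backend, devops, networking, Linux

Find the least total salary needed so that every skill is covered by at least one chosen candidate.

C2, C3 cover every skill at salary 7 + 5 = 12.
Any cover uses at least 2 candidates; among all covering selections none totals below 12.

12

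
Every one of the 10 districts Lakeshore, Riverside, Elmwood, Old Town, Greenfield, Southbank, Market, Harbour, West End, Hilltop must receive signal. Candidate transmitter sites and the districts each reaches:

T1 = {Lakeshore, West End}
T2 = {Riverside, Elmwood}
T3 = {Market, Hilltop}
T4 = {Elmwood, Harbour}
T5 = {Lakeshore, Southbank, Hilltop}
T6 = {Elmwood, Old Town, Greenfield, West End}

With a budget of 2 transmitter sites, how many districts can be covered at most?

7

Choosing T5, T6 covers {Lakeshore, Elmwood, Old Town, Greenfield, Southbank, West End, Hilltop} — 7 districts.
No choice of 2 transmitter sites does better; here Riverside, Market, Harbour are left uncovered.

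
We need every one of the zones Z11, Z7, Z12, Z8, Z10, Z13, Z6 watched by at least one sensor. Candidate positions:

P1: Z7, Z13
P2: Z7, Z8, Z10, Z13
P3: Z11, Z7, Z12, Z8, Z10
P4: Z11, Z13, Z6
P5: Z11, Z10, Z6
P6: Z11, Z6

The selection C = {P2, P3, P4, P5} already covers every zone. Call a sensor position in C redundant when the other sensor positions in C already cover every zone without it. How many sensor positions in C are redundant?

Drop P2: the rest still cover every zone — redundant.
Drop P3: Z12 uncovered — not redundant.
Drop P4: the rest still cover every zone — redundant.
Drop P5: the rest still cover every zone — redundant.
3 redundant: P2, P4, P5.

3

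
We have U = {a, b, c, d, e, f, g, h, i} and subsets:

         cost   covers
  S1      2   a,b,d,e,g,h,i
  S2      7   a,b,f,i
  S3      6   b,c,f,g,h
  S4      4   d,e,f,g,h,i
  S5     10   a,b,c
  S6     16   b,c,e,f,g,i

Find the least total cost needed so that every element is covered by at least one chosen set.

8

S1, S3 cover every element at cost 2 + 6 = 8.
Any cover uses at least 2 sets; among all covering selections none totals below 8.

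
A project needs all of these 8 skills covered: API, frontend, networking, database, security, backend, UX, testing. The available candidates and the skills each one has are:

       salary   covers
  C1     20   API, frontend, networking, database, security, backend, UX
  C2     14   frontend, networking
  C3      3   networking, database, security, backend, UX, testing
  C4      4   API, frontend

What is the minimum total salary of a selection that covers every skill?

C3, C4 cover every skill at salary 3 + 4 = 7.
Any cover uses at least 2 candidates; among all covering selections none totals below 7.

7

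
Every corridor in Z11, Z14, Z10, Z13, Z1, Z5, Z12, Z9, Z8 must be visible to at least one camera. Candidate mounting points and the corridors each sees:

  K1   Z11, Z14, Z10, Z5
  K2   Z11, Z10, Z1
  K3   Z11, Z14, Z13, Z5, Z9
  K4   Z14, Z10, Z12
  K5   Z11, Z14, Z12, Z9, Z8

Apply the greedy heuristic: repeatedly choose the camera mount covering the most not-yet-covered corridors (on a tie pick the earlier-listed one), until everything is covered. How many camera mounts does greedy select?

3

Pick 1: K3 covers 5 new corridors (Z11, Z14, Z13, Z5, Z9).
Pick 2: K2 covers 2 new corridors (Z10, Z1).
Pick 3: K5 covers 2 new corridors (Z12, Z8).
Greedy uses 3 camera mounts.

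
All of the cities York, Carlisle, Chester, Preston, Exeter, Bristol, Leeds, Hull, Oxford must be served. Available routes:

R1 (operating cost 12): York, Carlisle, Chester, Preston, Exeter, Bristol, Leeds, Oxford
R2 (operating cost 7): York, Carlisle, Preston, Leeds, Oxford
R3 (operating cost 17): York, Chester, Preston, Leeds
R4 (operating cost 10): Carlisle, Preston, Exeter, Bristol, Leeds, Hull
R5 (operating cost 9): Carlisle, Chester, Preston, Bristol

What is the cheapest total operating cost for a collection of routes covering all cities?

22

R1, R4 cover every city at operating cost 12 + 10 = 22.
Any cover uses at least 2 routes; among all covering selections none totals below 22.
Greedy by coverage-per-operating cost would pick R2, R4, R5 for 26 — worse than the optimum 22.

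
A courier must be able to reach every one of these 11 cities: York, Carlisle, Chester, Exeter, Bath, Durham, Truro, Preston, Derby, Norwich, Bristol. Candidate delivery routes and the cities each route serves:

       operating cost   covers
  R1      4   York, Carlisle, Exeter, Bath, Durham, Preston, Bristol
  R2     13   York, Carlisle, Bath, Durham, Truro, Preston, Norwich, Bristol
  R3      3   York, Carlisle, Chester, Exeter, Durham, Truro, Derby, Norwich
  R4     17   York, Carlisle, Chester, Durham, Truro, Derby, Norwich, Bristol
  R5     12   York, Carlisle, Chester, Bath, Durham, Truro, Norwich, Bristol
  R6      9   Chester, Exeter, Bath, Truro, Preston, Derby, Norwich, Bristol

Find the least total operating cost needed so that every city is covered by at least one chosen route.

R1, R3 cover every city at operating cost 4 + 3 = 7.
Any cover uses at least 2 routes; among all covering selections none totals below 7.

7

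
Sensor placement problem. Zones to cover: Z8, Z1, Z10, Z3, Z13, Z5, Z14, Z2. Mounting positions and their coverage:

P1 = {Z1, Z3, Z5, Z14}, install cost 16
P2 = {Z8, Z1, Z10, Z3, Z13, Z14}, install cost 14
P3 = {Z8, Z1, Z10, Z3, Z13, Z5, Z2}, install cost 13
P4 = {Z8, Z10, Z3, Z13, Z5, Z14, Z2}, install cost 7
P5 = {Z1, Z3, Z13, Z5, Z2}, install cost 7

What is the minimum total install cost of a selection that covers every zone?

14

P4, P5 cover every zone at install cost 7 + 7 = 14.
Any cover uses at least 2 sensor positions; among all covering selections none totals below 14.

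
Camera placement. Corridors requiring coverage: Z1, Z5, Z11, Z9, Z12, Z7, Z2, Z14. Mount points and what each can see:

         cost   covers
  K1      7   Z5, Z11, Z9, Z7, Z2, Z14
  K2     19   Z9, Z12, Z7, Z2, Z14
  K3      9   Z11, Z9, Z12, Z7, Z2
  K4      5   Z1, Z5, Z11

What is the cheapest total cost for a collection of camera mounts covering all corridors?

K1, K3, K4 cover every corridor at cost 7 + 9 + 5 = 21.
Any cover uses at least 2 camera mounts; among all covering selections none totals below 21.

21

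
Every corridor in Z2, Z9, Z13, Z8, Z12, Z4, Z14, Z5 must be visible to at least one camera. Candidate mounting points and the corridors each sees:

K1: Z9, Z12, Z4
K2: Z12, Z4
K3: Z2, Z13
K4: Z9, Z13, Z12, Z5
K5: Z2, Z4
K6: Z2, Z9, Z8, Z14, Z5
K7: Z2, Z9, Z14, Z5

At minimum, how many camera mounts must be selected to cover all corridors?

K1, K3, K6 together cover {Z2, Z9, Z13, Z8, Z12, Z4, Z14, Z5} — every corridor.
No 2 of the 7 camera mounts cover everything (all 21 pairs fall short), so 3 is minimum.

3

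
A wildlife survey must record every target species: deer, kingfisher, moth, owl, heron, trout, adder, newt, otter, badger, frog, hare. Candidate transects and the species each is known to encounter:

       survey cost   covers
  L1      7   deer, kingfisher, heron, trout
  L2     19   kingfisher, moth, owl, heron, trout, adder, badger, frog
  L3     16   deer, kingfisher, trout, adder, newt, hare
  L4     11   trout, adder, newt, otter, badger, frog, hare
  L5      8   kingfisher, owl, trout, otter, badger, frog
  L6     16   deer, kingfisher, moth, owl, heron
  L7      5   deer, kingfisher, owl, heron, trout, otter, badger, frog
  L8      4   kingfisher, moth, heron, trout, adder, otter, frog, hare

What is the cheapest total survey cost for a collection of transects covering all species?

20

L4, L7, L8 cover every species at survey cost 11 + 5 + 4 = 20.
Any cover uses at least 2 transects; among all covering selections none totals below 20.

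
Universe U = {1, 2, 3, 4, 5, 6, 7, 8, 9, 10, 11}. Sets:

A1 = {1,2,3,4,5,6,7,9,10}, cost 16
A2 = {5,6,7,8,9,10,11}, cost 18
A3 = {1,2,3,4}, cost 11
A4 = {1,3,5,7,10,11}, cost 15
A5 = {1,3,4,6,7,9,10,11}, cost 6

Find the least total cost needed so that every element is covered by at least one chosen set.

A2, A3 cover every element at cost 18 + 11 = 29.
Any cover uses at least 2 sets; among all covering selections none totals below 29.
Greedy by coverage-per-cost would pick A5, A1, A2 for 40 — worse than the optimum 29.

29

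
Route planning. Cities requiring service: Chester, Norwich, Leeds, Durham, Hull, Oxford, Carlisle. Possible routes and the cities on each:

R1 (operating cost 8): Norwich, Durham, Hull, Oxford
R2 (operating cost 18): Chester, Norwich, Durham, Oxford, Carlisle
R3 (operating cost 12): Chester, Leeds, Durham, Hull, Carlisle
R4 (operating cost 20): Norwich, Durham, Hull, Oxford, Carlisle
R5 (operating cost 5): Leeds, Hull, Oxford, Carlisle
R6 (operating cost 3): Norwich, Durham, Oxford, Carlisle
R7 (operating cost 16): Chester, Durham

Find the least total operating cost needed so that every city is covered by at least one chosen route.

15

R3, R6 cover every city at operating cost 12 + 3 = 15.
Any cover uses at least 2 routes; among all covering selections none totals below 15.
Greedy by coverage-per-operating cost would pick R6, R5, R3 for 20 — worse than the optimum 15.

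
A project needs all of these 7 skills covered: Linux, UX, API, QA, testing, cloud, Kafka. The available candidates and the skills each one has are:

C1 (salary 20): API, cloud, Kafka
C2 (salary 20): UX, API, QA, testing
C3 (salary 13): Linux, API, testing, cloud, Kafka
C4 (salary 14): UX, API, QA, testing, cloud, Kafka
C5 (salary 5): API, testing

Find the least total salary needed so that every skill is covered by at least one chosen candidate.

C3, C4 cover every skill at salary 13 + 14 = 27.
Any cover uses at least 2 candidates; among all covering selections none totals below 27.

27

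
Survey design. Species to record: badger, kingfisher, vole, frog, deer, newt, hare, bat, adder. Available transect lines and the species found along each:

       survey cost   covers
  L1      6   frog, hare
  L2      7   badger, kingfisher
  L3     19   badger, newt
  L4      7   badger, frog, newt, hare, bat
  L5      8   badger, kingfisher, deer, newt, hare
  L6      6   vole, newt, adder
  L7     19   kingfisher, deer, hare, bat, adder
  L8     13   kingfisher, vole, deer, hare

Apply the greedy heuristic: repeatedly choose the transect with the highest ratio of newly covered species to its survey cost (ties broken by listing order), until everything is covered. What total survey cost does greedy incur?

Pick 1: L4 adds 5 new (badger, frog, newt, hare, bat) at survey cost 7 (ratio 5/7).
Pick 2: L6 adds 2 new (vole, adder) at survey cost 6 (ratio 2/6).
Pick 3: L5 adds 2 new (kingfisher, deer) at survey cost 8 (ratio 2/8).
Greedy total survey cost: 7 + 6 + 8 = 21.

21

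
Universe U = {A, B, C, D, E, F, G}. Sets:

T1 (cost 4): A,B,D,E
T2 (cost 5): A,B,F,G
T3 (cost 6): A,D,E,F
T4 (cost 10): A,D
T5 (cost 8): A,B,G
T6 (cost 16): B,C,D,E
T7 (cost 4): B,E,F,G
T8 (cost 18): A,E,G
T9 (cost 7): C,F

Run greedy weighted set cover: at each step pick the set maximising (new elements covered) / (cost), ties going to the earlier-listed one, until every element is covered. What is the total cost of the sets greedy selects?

15

Pick 1: T1 adds 4 new (A, B, D, E) at cost 4 (ratio 4/4).
Pick 2: T7 adds 2 new (F, G) at cost 4 (ratio 2/4).
Pick 3: T9 adds 1 new (C) at cost 7 (ratio 1/7).
Greedy total cost: 4 + 4 + 7 = 15.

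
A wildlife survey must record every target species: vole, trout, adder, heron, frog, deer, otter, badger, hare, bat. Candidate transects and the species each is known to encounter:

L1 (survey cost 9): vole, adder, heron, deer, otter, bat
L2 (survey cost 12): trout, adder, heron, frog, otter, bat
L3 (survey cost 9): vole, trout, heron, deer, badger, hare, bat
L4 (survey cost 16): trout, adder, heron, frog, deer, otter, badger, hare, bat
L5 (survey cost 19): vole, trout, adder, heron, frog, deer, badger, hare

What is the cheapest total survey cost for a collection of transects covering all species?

21

L2, L3 cover every species at survey cost 12 + 9 = 21.
Any cover uses at least 2 transects; among all covering selections none totals below 21.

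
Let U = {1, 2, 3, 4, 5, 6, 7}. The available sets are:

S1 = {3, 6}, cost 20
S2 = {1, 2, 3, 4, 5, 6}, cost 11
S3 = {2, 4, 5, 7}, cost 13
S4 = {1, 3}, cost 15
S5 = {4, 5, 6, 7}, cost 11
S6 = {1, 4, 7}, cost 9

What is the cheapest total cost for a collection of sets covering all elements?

20

S2, S6 cover every element at cost 11 + 9 = 20.
Any cover uses at least 2 sets; among all covering selections none totals below 20.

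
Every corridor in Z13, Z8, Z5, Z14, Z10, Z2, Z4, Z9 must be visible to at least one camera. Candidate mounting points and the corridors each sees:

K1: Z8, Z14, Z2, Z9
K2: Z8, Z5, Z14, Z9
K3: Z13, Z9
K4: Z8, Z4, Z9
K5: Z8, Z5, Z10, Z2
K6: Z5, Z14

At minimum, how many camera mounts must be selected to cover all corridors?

K1, K3, K4, K5 together cover {Z13, Z8, Z5, Z14, Z10, Z2, Z4, Z9} — every corridor.
No 3 of the 6 camera mounts cover everything (all 20 triples fall short), so 4 is minimum.

4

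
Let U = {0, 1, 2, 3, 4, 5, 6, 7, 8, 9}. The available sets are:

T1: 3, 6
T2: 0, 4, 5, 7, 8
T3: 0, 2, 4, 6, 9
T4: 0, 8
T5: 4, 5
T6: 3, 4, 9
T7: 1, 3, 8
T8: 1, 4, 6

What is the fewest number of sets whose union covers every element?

3

T2, T3, T7 together cover {0, 1, 2, 3, 4, 5, 6, 7, 8, 9} — every element.
No 2 of the 8 sets cover everything (all 28 pairs fall short), so 3 is minimum.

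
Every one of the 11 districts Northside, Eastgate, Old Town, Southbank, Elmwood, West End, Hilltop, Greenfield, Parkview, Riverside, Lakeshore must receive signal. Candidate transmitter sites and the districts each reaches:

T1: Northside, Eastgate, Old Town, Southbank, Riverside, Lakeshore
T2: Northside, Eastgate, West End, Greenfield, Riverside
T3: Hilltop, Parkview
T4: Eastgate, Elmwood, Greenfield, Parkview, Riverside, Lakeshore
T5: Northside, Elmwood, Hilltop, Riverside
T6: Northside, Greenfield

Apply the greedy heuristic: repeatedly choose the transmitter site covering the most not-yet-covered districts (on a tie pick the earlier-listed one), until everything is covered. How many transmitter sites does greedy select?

4

Pick 1: T1 covers 6 new districts (Northside, Eastgate, Old Town, Southbank, Riverside, Lakeshore).
Pick 2: T4 covers 3 new districts (Elmwood, Greenfield, Parkview).
Pick 3: T2 covers 1 new districts (West End).
Pick 4: T3 covers 1 new districts (Hilltop).
Greedy uses 4 transmitter sites.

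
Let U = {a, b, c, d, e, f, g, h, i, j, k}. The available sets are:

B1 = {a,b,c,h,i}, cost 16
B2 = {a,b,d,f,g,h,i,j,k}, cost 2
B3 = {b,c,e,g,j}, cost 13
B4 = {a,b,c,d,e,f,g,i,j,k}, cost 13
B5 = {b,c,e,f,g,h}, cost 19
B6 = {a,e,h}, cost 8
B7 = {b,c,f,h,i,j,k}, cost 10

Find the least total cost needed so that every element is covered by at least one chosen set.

B2, B3 cover every element at cost 2 + 13 = 15.
Any cover uses at least 2 sets; among all covering selections none totals below 15.

15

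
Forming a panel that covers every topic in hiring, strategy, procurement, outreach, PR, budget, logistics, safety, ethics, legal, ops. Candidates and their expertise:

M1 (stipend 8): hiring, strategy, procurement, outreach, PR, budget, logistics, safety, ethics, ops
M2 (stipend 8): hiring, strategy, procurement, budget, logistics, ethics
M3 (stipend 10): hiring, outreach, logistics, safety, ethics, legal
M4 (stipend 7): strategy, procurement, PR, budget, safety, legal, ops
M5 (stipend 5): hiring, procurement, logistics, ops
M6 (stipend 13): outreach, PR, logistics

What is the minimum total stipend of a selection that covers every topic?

15

M1, M4 cover every topic at stipend 8 + 7 = 15.
Any cover uses at least 2 members; among all covering selections none totals below 15.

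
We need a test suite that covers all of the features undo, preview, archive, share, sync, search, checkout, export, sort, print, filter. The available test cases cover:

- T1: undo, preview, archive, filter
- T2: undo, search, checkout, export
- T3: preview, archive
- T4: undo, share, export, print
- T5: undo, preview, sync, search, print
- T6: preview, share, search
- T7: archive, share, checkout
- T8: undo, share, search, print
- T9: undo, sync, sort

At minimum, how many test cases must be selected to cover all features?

T1, T2, T4, T9 together cover {undo, preview, archive, share, sync, search, checkout, export, sort, print, filter} — every feature.
No 3 of the 9 test cases cover everything (all 84 triples fall short), so 4 is minimum.
Greedy (largest uncovered first) would take T5, T7, T1, T2, T9 — 5 test cases — but 4 suffice.

4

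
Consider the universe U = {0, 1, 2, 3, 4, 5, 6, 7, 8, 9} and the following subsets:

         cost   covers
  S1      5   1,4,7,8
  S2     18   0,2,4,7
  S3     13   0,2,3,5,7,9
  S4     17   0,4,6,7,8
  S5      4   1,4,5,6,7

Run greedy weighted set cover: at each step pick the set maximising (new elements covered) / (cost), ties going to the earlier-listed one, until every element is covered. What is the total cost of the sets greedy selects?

22

Pick 1: S5 adds 5 new (1, 4, 5, 6, 7) at cost 4 (ratio 5/4).
Pick 2: S3 adds 4 new (0, 2, 3, 9) at cost 13 (ratio 4/13).
Pick 3: S1 adds 1 new (8) at cost 5 (ratio 1/5).
Greedy total cost: 4 + 13 + 5 = 22.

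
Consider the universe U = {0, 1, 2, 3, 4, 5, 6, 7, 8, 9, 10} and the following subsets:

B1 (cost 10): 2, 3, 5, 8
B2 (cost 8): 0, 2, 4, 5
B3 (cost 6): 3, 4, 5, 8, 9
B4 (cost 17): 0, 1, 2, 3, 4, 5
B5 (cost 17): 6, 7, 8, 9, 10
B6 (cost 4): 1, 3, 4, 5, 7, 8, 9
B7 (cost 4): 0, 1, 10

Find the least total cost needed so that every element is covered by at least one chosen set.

29

B2, B5, B6 cover every element at cost 8 + 17 + 4 = 29.
Any cover uses at least 2 sets; among all covering selections none totals below 29.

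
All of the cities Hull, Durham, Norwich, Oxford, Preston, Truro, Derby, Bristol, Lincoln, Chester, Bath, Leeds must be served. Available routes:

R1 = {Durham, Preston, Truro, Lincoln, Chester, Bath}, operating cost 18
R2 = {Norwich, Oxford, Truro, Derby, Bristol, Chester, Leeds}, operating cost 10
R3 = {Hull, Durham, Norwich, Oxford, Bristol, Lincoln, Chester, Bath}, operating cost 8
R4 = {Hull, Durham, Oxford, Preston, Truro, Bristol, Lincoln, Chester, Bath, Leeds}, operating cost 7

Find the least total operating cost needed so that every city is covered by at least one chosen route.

R2, R4 cover every city at operating cost 10 + 7 = 17.
Any cover uses at least 2 routes; among all covering selections none totals below 17.

17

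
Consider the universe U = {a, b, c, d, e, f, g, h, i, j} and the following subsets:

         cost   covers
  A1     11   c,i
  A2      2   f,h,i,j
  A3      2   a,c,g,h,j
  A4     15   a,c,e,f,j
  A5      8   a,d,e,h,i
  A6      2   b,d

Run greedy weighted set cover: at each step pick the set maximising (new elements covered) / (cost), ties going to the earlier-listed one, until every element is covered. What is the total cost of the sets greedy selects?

Pick 1: A3 adds 5 new (a, c, g, h, j) at cost 2 (ratio 5/2).
Pick 2: A2 adds 2 new (f, i) at cost 2 (ratio 2/2).
Pick 3: A6 adds 2 new (b, d) at cost 2 (ratio 2/2).
Pick 4: A5 adds 1 new (e) at cost 8 (ratio 1/8).
Greedy total cost: 2 + 2 + 2 + 8 = 14.

14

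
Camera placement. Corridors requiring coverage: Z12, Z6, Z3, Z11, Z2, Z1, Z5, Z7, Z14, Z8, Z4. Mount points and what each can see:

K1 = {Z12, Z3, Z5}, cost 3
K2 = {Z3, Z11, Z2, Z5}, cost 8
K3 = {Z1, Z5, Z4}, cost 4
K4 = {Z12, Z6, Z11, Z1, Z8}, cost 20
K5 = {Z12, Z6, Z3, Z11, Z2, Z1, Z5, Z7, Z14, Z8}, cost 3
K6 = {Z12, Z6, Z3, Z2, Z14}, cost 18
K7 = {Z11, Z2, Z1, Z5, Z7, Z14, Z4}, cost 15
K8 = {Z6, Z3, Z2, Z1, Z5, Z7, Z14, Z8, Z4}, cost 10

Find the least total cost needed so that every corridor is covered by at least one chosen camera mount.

7

K3, K5 cover every corridor at cost 4 + 3 = 7.
Any cover uses at least 2 camera mounts; among all covering selections none totals below 7.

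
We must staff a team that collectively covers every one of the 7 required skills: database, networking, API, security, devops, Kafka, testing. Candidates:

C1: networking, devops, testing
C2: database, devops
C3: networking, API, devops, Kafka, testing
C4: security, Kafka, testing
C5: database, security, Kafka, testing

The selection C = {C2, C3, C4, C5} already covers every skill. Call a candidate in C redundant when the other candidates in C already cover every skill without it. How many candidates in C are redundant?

Drop C2: the rest still cover every skill — redundant.
Drop C3: networking, API uncovered — not redundant.
Drop C4: the rest still cover every skill — redundant.
Drop C5: the rest still cover every skill — redundant.
3 redundant: C2, C4, C5.

3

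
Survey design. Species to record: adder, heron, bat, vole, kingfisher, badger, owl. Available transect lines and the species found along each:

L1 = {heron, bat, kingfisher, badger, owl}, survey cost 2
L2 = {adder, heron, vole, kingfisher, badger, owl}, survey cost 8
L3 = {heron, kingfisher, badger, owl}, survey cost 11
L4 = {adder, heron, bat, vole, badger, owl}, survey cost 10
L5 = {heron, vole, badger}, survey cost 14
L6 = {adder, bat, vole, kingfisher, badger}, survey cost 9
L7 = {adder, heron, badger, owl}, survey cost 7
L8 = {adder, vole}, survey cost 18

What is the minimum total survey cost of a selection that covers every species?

10

L1, L2 cover every species at survey cost 2 + 8 = 10.
Any cover uses at least 2 transects; among all covering selections none totals below 10.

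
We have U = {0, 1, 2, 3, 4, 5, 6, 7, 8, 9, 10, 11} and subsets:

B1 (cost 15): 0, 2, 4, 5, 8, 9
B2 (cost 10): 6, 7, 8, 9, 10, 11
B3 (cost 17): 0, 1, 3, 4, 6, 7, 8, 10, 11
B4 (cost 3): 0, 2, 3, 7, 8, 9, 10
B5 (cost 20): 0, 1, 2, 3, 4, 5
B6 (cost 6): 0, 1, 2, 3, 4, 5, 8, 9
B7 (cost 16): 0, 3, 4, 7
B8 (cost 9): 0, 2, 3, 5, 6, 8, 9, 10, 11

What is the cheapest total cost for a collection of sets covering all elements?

16

B2, B6 cover every element at cost 10 + 6 = 16.
Any cover uses at least 2 sets; among all covering selections none totals below 16.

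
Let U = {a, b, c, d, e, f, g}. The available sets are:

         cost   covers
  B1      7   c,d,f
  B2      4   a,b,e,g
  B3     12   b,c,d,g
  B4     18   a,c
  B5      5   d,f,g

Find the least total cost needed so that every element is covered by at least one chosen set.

11

B1, B2 cover every element at cost 7 + 4 = 11.
Any cover uses at least 2 sets; among all covering selections none totals below 11.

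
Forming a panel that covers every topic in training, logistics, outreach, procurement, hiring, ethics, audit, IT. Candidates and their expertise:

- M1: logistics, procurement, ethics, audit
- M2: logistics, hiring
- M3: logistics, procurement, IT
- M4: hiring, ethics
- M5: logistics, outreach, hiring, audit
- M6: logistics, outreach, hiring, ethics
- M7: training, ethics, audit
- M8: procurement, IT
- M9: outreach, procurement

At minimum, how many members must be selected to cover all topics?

M3, M5, M7 together cover {training, logistics, outreach, procurement, hiring, ethics, audit, IT} — every topic.
No 2 of the 9 members cover everything (all 36 pairs fall short), so 3 is minimum.

3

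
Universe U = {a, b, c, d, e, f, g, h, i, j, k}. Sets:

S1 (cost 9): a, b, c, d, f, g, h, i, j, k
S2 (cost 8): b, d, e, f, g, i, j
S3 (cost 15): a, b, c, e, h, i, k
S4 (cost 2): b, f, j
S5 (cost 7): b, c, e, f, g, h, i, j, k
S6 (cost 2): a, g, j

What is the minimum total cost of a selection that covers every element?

16

S1, S5 cover every element at cost 9 + 7 = 16.
Any cover uses at least 2 sets; among all covering selections none totals below 16.
Greedy by coverage-per-cost would pick S4, S6, S5, S2 for 19 — worse than the optimum 16.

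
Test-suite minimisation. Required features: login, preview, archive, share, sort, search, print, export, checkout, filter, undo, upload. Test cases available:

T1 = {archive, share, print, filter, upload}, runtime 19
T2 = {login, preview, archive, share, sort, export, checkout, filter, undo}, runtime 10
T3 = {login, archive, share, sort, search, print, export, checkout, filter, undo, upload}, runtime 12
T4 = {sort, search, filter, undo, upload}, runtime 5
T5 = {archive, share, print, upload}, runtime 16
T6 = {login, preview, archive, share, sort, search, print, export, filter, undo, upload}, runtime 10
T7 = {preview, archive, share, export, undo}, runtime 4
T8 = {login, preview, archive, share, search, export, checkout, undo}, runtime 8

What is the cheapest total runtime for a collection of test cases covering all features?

16

T3, T7 cover every feature at runtime 12 + 4 = 16.
Any cover uses at least 2 test cases; among all covering selections none totals below 16.
Greedy by coverage-per-runtime would pick T7, T4, T3 for 21 — worse than the optimum 16.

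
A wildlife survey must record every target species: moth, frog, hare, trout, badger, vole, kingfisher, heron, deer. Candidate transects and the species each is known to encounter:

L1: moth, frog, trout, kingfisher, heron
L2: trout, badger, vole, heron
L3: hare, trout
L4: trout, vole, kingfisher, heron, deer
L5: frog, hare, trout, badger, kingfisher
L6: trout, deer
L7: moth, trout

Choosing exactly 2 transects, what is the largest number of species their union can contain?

Choosing L4, L5 covers {frog, hare, trout, badger, vole, kingfisher, heron, deer} — 8 species.
No choice of 2 transects does better; here moth is left uncovered.

8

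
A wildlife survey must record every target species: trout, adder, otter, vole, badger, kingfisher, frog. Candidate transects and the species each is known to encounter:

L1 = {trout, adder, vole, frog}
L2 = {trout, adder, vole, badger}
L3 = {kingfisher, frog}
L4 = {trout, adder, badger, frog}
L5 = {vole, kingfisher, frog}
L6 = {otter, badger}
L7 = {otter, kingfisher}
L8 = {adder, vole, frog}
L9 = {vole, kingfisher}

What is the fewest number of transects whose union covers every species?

L1, L2, L7 together cover {trout, adder, otter, vole, badger, kingfisher, frog} — every species.
No 2 of the 9 transects cover everything (all 36 pairs fall short), so 3 is minimum.

3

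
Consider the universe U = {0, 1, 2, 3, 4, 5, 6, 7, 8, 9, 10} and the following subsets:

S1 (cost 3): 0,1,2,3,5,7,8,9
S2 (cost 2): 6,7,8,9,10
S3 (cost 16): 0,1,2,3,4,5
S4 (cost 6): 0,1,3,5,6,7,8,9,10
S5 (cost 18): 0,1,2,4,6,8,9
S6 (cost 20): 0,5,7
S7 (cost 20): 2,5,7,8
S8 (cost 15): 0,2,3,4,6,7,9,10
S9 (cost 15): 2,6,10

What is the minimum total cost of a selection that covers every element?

18

S1, S8 cover every element at cost 3 + 15 = 18.
Any cover uses at least 2 sets; among all covering selections none totals below 18.
Greedy by coverage-per-cost would pick S1, S2, S8 for 20 — worse than the optimum 18.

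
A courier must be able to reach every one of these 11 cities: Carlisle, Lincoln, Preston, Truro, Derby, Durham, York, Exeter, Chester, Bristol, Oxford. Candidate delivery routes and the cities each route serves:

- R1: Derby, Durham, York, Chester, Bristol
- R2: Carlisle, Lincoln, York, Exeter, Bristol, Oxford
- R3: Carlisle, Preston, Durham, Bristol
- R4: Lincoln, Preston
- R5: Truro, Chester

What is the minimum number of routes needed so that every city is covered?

R1, R2, R3, R5 together cover {Carlisle, Lincoln, Preston, Truro, Derby, Durham, York, Exeter, Chester, Bristol, Oxford} — every city.
No 3 of the 5 routes cover everything (all 10 triples fall short), so 4 is minimum.

4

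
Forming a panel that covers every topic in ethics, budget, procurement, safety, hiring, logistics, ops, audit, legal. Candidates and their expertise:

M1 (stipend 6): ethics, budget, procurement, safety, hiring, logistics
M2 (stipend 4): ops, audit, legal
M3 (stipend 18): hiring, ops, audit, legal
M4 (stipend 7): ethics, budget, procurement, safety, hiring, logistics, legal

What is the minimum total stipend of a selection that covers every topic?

10

M1, M2 cover every topic at stipend 6 + 4 = 10.
Any cover uses at least 2 members; among all covering selections none totals below 10.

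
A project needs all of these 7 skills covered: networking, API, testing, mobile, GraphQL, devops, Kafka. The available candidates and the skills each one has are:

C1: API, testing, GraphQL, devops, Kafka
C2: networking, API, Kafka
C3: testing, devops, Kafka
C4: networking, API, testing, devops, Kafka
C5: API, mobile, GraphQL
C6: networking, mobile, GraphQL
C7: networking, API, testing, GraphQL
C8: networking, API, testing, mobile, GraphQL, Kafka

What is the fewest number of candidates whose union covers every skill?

2

C1, C6 together cover {networking, API, testing, mobile, GraphQL, devops, Kafka} — every skill.
No single candidate contains all 7 skills, so 2 is optimal.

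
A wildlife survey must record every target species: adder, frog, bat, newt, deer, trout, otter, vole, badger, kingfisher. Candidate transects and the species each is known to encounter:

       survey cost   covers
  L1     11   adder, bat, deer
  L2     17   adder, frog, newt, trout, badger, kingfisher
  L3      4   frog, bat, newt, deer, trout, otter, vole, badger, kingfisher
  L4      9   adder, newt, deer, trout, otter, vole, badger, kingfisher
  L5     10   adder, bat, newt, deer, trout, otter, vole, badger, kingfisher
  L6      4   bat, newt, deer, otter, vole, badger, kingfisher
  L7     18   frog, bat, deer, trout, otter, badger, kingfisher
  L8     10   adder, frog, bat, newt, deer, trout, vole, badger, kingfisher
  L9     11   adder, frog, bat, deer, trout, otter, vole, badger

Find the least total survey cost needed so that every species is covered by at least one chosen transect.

L3, L4 cover every species at survey cost 4 + 9 = 13.
Any cover uses at least 2 transects; among all covering selections none totals below 13.

13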